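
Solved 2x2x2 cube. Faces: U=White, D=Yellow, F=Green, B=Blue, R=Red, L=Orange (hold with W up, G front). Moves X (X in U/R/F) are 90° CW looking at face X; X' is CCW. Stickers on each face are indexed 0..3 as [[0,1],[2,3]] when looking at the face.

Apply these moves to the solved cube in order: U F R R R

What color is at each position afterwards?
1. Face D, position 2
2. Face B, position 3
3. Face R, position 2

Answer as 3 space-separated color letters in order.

Answer: Y B W

Derivation:
After move 1 (U): U=WWWW F=RRGG R=BBRR B=OOBB L=GGOO
After move 2 (F): F=GRGR U=WWOG R=WBWR D=RBYY L=GYOY
After move 3 (R): R=WWRB U=WROR F=GBGY D=RBYO B=GOWB
After move 4 (R): R=RWBW U=WBOY F=GBGO D=RWYG B=RORB
After move 5 (R): R=BRWW U=WBOO F=GWGG D=RRYR B=YOBB
Query 1: D[2] = Y
Query 2: B[3] = B
Query 3: R[2] = W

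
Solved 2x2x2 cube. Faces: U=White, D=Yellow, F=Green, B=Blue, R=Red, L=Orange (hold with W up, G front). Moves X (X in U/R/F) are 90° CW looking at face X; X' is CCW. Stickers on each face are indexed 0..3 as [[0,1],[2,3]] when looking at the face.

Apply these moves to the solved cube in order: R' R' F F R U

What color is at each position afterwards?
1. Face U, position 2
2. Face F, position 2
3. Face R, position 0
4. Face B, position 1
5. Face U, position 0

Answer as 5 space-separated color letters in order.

Answer: G B Y R W

Derivation:
After move 1 (R'): R=RRRR U=WBWB F=GWGW D=YGYG B=YBYB
After move 2 (R'): R=RRRR U=WYWY F=GBGB D=YWYW B=GBGB
After move 3 (F): F=GGBB U=WYOO R=WRYR D=RRYW L=OYOW
After move 4 (F): F=BGBG U=WYWY R=OROR D=YWYW L=OROR
After move 5 (R): R=OORR U=WGWG F=BWBW D=YGYG B=YBYB
After move 6 (U): U=WWGG F=OOBW R=YBRR B=ORYB L=BWOR
Query 1: U[2] = G
Query 2: F[2] = B
Query 3: R[0] = Y
Query 4: B[1] = R
Query 5: U[0] = W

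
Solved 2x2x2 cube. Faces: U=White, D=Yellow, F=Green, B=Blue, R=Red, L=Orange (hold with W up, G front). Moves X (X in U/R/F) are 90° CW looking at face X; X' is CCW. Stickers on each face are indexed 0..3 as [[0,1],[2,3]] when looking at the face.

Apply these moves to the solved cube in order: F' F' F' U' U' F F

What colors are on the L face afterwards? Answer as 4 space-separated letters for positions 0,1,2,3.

After move 1 (F'): F=GGGG U=WWRR R=YRYR D=OOYY L=OWOW
After move 2 (F'): F=GGGG U=WWYY R=OROR D=WWYY L=OROR
After move 3 (F'): F=GGGG U=WWOO R=WRWR D=RRYY L=OYOY
After move 4 (U'): U=WOWO F=OYGG R=GGWR B=WRBB L=BBOY
After move 5 (U'): U=OOWW F=BBGG R=OYWR B=GGBB L=WROY
After move 6 (F): F=GBGB U=OOYR R=WYWR D=WOYY L=WROR
After move 7 (F): F=GGBB U=OORR R=YYRR D=WWYY L=WWOO
Query: L face = WWOO

Answer: W W O O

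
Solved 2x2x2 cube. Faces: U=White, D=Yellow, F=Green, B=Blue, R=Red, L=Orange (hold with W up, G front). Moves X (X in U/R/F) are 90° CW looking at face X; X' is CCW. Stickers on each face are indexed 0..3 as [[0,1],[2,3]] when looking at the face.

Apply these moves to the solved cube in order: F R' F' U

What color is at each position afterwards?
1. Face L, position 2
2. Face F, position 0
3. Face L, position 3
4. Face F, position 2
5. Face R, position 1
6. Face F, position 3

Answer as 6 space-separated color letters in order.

After move 1 (F): F=GGGG U=WWOO R=WRWR D=RRYY L=OYOY
After move 2 (R'): R=RRWW U=WBOB F=GWGO D=RGYG B=YBRB
After move 3 (F'): F=WOGG U=WBRW R=GRRW D=YYYG L=OBOO
After move 4 (U): U=RWWB F=GRGG R=YBRW B=OBRB L=WOOO
Query 1: L[2] = O
Query 2: F[0] = G
Query 3: L[3] = O
Query 4: F[2] = G
Query 5: R[1] = B
Query 6: F[3] = G

Answer: O G O G B G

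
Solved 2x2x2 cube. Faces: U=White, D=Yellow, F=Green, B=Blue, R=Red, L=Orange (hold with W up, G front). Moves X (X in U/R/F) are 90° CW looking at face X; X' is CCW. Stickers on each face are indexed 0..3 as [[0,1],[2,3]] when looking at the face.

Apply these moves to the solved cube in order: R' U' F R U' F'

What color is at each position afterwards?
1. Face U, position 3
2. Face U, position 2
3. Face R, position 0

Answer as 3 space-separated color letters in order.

Answer: R G Y

Derivation:
After move 1 (R'): R=RRRR U=WBWB F=GWGW D=YGYG B=YBYB
After move 2 (U'): U=BBWW F=OOGW R=GWRR B=RRYB L=YBOO
After move 3 (F): F=GOWO U=BBOB R=WWWR D=RGYG L=YYOG
After move 4 (R): R=WWRW U=BOOO F=GGWG D=RYYR B=BRBB
After move 5 (U'): U=OOBO F=YYWG R=GGRW B=WWBB L=BROG
After move 6 (F'): F=YGYW U=OOGR R=YGRW D=RGYR L=BOOB
Query 1: U[3] = R
Query 2: U[2] = G
Query 3: R[0] = Y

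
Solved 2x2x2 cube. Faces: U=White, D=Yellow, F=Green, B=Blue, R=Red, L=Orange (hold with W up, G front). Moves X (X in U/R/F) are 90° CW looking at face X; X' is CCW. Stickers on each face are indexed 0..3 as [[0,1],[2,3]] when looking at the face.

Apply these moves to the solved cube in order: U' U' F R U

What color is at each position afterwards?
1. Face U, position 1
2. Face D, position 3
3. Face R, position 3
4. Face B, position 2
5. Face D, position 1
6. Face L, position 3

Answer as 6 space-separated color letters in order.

After move 1 (U'): U=WWWW F=OOGG R=GGRR B=RRBB L=BBOO
After move 2 (U'): U=WWWW F=BBGG R=OORR B=GGBB L=RROO
After move 3 (F): F=GBGB U=WWOR R=WOWR D=ROYY L=RYOY
After move 4 (R): R=WWRO U=WBOB F=GOGY D=RBYG B=RGWB
After move 5 (U): U=OWBB F=WWGY R=RGRO B=RYWB L=GOOY
Query 1: U[1] = W
Query 2: D[3] = G
Query 3: R[3] = O
Query 4: B[2] = W
Query 5: D[1] = B
Query 6: L[3] = Y

Answer: W G O W B Y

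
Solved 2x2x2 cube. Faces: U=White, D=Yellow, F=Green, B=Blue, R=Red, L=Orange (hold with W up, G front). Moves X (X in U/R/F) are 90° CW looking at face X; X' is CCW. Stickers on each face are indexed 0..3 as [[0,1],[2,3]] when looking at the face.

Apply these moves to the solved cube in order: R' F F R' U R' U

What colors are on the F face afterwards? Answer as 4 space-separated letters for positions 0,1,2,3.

After move 1 (R'): R=RRRR U=WBWB F=GWGW D=YGYG B=YBYB
After move 2 (F): F=GGWW U=WBOO R=WRBR D=RRYG L=OYOG
After move 3 (F): F=WGWG U=WBGY R=OROR D=BWYG L=OROR
After move 4 (R'): R=RROO U=WYGY F=WBWY D=BGYG B=GBWB
After move 5 (U): U=GWYY F=RRWY R=GBOO B=ORWB L=WBOR
After move 6 (R'): R=BOGO U=GWYO F=RWWY D=BRYY B=GRGB
After move 7 (U): U=YGOW F=BOWY R=GRGO B=WBGB L=RWOR
Query: F face = BOWY

Answer: B O W Y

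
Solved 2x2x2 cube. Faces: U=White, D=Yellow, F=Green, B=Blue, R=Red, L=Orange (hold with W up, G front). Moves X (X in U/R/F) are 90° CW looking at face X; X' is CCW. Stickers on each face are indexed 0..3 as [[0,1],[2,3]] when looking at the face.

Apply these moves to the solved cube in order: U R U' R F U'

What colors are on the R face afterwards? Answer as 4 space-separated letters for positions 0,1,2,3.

Answer: G G Y Y

Derivation:
After move 1 (U): U=WWWW F=RRGG R=BBRR B=OOBB L=GGOO
After move 2 (R): R=RBRB U=WRWG F=RYGY D=YBYO B=WOWB
After move 3 (U'): U=RGWW F=GGGY R=RYRB B=RBWB L=WOOO
After move 4 (R): R=RRBY U=RGWY F=GBGO D=YWYR B=WBGB
After move 5 (F): F=GGOB U=RGOO R=WRYY D=BRYR L=WYOW
After move 6 (U'): U=GORO F=WYOB R=GGYY B=WRGB L=WBOW
Query: R face = GGYY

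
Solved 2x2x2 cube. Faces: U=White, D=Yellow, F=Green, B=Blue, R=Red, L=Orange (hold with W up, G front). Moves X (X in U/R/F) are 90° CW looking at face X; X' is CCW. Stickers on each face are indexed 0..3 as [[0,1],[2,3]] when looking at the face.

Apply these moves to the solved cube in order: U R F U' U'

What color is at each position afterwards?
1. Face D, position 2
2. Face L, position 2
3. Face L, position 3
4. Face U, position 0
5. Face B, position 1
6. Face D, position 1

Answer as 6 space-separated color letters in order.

Answer: Y O B G R R

Derivation:
After move 1 (U): U=WWWW F=RRGG R=BBRR B=OOBB L=GGOO
After move 2 (R): R=RBRB U=WRWG F=RYGY D=YBYO B=WOWB
After move 3 (F): F=GRYY U=WROG R=WBGB D=RRYO L=GYOB
After move 4 (U'): U=RGWO F=GYYY R=GRGB B=WBWB L=WOOB
After move 5 (U'): U=GORW F=WOYY R=GYGB B=GRWB L=WBOB
Query 1: D[2] = Y
Query 2: L[2] = O
Query 3: L[3] = B
Query 4: U[0] = G
Query 5: B[1] = R
Query 6: D[1] = R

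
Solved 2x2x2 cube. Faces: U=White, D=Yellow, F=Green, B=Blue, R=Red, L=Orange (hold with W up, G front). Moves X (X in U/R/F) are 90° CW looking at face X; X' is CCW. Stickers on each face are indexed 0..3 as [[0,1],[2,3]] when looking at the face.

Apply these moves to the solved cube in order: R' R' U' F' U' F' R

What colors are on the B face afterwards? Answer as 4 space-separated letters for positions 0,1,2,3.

After move 1 (R'): R=RRRR U=WBWB F=GWGW D=YGYG B=YBYB
After move 2 (R'): R=RRRR U=WYWY F=GBGB D=YWYW B=GBGB
After move 3 (U'): U=YYWW F=OOGB R=GBRR B=RRGB L=GBOO
After move 4 (F'): F=OBOG U=YYGR R=WBYR D=BOYW L=GWOW
After move 5 (U'): U=YRYG F=GWOG R=OBYR B=WBGB L=RROW
After move 6 (F'): F=WGGO U=YROY R=OBBR D=RWYW L=RGOY
After move 7 (R): R=BORB U=YGOO F=WWGW D=RGYW B=YBRB
Query: B face = YBRB

Answer: Y B R B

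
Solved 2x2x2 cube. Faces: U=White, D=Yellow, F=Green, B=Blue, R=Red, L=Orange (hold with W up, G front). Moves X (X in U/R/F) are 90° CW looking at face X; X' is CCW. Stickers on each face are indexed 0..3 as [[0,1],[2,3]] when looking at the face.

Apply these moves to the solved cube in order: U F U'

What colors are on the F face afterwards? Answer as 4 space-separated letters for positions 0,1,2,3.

After move 1 (U): U=WWWW F=RRGG R=BBRR B=OOBB L=GGOO
After move 2 (F): F=GRGR U=WWOG R=WBWR D=RBYY L=GYOY
After move 3 (U'): U=WGWO F=GYGR R=GRWR B=WBBB L=OOOY
Query: F face = GYGR

Answer: G Y G R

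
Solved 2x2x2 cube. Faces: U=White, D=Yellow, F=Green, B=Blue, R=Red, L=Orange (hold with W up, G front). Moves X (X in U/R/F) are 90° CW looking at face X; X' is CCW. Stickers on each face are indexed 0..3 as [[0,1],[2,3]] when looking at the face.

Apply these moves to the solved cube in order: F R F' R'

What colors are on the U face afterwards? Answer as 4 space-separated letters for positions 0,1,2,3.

After move 1 (F): F=GGGG U=WWOO R=WRWR D=RRYY L=OYOY
After move 2 (R): R=WWRR U=WGOG F=GRGY D=RBYB B=OBWB
After move 3 (F'): F=RYGG U=WGWR R=BWRR D=YYYB L=OGOO
After move 4 (R'): R=WRBR U=WWWO F=RGGR D=YYYG B=BBYB
Query: U face = WWWO

Answer: W W W O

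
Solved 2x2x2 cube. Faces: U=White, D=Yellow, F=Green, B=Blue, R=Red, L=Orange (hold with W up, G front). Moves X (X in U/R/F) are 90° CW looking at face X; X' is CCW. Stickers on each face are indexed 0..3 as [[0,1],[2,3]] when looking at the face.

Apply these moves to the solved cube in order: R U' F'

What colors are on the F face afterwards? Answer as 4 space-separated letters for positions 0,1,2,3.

After move 1 (R): R=RRRR U=WGWG F=GYGY D=YBYB B=WBWB
After move 2 (U'): U=GGWW F=OOGY R=GYRR B=RRWB L=WBOO
After move 3 (F'): F=OYOG U=GGGR R=BYYR D=BOYB L=WWOW
Query: F face = OYOG

Answer: O Y O G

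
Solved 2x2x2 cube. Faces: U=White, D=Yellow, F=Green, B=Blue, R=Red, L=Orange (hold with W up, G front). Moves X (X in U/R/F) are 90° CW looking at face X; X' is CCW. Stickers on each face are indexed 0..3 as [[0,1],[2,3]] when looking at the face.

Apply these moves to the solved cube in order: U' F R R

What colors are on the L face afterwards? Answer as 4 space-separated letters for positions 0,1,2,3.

After move 1 (U'): U=WWWW F=OOGG R=GGRR B=RRBB L=BBOO
After move 2 (F): F=GOGO U=WWOB R=WGWR D=RGYY L=BYOY
After move 3 (R): R=WWRG U=WOOO F=GGGY D=RBYR B=BRWB
After move 4 (R): R=RWGW U=WGOY F=GBGR D=RWYB B=OROB
Query: L face = BYOY

Answer: B Y O Y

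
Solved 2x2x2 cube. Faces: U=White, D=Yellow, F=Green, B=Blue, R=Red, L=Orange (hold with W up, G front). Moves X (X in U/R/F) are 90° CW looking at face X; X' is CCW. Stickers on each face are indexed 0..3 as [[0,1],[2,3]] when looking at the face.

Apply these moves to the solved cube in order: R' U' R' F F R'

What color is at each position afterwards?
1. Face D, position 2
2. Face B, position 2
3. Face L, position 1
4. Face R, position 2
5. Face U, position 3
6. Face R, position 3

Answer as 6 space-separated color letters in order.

Answer: Y W G O G B

Derivation:
After move 1 (R'): R=RRRR U=WBWB F=GWGW D=YGYG B=YBYB
After move 2 (U'): U=BBWW F=OOGW R=GWRR B=RRYB L=YBOO
After move 3 (R'): R=WRGR U=BYWR F=OBGW D=YOYW B=GRGB
After move 4 (F): F=GOWB U=BYOB R=WRRR D=GWYW L=YYOO
After move 5 (F): F=WGBO U=BYOY R=ORBR D=RWYW L=YGOW
After move 6 (R'): R=RROB U=BGOG F=WYBY D=RGYO B=WRWB
Query 1: D[2] = Y
Query 2: B[2] = W
Query 3: L[1] = G
Query 4: R[2] = O
Query 5: U[3] = G
Query 6: R[3] = B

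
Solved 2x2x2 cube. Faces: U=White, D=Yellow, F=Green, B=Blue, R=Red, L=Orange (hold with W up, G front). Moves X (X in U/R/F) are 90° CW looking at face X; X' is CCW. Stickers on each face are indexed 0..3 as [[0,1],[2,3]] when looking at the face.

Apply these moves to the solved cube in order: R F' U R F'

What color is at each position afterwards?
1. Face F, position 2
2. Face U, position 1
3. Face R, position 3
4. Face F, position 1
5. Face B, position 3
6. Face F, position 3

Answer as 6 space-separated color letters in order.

After move 1 (R): R=RRRR U=WGWG F=GYGY D=YBYB B=WBWB
After move 2 (F'): F=YYGG U=WGRR R=BRYR D=OOYB L=OGOW
After move 3 (U): U=RWRG F=BRGG R=WBYR B=OGWB L=YYOW
After move 4 (R): R=YWRB U=RRRG F=BOGB D=OWYO B=GGWB
After move 5 (F'): F=OBBG U=RRYR R=WWOB D=YWYO L=YGOR
Query 1: F[2] = B
Query 2: U[1] = R
Query 3: R[3] = B
Query 4: F[1] = B
Query 5: B[3] = B
Query 6: F[3] = G

Answer: B R B B B G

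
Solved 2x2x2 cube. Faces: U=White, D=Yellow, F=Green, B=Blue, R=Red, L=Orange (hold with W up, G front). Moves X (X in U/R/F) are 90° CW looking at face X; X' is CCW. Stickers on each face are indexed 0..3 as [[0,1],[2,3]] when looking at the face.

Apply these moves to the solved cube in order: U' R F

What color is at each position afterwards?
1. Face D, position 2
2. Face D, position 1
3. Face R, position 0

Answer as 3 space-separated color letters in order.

Answer: Y R W

Derivation:
After move 1 (U'): U=WWWW F=OOGG R=GGRR B=RRBB L=BBOO
After move 2 (R): R=RGRG U=WOWG F=OYGY D=YBYR B=WRWB
After move 3 (F): F=GOYY U=WOOB R=WGGG D=RRYR L=BYOB
Query 1: D[2] = Y
Query 2: D[1] = R
Query 3: R[0] = W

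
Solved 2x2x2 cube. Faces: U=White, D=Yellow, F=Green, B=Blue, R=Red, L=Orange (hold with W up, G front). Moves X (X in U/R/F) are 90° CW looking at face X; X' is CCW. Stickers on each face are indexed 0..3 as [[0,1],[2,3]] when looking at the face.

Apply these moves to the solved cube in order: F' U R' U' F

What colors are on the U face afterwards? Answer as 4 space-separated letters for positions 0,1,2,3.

After move 1 (F'): F=GGGG U=WWRR R=YRYR D=OOYY L=OWOW
After move 2 (U): U=RWRW F=YRGG R=BBYR B=OWBB L=GGOW
After move 3 (R'): R=BRBY U=RBRO F=YWGW D=ORYG B=YWOB
After move 4 (U'): U=BORR F=GGGW R=YWBY B=BROB L=YWOW
After move 5 (F): F=GGWG U=BOWW R=RWRY D=BYYG L=YOOR
Query: U face = BOWW

Answer: B O W W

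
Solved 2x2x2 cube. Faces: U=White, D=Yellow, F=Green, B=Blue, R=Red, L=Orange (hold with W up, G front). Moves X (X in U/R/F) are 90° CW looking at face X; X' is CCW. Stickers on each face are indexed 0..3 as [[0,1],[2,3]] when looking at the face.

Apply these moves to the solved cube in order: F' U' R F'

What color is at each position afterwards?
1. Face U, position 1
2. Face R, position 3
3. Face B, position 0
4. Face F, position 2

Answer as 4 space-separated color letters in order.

After move 1 (F'): F=GGGG U=WWRR R=YRYR D=OOYY L=OWOW
After move 2 (U'): U=WRWR F=OWGG R=GGYR B=YRBB L=BBOW
After move 3 (R): R=YGRG U=WWWG F=OOGY D=OBYY B=RRRB
After move 4 (F'): F=OYOG U=WWYR R=BGOG D=BWYY L=BGOW
Query 1: U[1] = W
Query 2: R[3] = G
Query 3: B[0] = R
Query 4: F[2] = O

Answer: W G R O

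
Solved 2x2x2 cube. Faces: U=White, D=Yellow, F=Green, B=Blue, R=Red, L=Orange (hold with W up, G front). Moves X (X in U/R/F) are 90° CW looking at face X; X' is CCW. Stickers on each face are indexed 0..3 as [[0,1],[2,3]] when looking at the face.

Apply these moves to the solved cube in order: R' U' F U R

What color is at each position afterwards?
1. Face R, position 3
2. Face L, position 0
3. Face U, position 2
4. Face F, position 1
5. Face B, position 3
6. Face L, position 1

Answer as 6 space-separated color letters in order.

Answer: R G B G B O

Derivation:
After move 1 (R'): R=RRRR U=WBWB F=GWGW D=YGYG B=YBYB
After move 2 (U'): U=BBWW F=OOGW R=GWRR B=RRYB L=YBOO
After move 3 (F): F=GOWO U=BBOB R=WWWR D=RGYG L=YYOG
After move 4 (U): U=OBBB F=WWWO R=RRWR B=YYYB L=GOOG
After move 5 (R): R=WRRR U=OWBO F=WGWG D=RYYY B=BYBB
Query 1: R[3] = R
Query 2: L[0] = G
Query 3: U[2] = B
Query 4: F[1] = G
Query 5: B[3] = B
Query 6: L[1] = O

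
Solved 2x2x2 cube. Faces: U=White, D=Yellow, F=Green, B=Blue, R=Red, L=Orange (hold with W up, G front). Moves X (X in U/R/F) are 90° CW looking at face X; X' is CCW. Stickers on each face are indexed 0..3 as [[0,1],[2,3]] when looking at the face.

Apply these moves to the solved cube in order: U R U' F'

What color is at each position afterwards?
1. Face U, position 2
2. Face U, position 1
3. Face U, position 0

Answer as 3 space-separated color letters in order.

After move 1 (U): U=WWWW F=RRGG R=BBRR B=OOBB L=GGOO
After move 2 (R): R=RBRB U=WRWG F=RYGY D=YBYO B=WOWB
After move 3 (U'): U=RGWW F=GGGY R=RYRB B=RBWB L=WOOO
After move 4 (F'): F=GYGG U=RGRR R=BYYB D=OOYO L=WWOW
Query 1: U[2] = R
Query 2: U[1] = G
Query 3: U[0] = R

Answer: R G R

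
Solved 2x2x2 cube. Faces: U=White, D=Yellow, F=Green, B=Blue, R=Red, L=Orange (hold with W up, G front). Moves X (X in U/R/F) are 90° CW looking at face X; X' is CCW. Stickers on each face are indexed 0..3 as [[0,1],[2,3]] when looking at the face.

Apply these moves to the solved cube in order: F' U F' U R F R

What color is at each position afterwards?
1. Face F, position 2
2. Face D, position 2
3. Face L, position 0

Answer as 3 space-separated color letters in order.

Answer: Y Y R

Derivation:
After move 1 (F'): F=GGGG U=WWRR R=YRYR D=OOYY L=OWOW
After move 2 (U): U=RWRW F=YRGG R=BBYR B=OWBB L=GGOW
After move 3 (F'): F=RGYG U=RWBY R=OBOR D=GWYY L=GWOR
After move 4 (U): U=BRYW F=OBYG R=OWOR B=GWBB L=RGOR
After move 5 (R): R=OORW U=BBYG F=OWYY D=GBYG B=WWRB
After move 6 (F): F=YOYW U=BBRG R=YOGW D=ROYG L=RGOB
After move 7 (R): R=GYWO U=BORW F=YOYG D=RRYW B=GWBB
Query 1: F[2] = Y
Query 2: D[2] = Y
Query 3: L[0] = R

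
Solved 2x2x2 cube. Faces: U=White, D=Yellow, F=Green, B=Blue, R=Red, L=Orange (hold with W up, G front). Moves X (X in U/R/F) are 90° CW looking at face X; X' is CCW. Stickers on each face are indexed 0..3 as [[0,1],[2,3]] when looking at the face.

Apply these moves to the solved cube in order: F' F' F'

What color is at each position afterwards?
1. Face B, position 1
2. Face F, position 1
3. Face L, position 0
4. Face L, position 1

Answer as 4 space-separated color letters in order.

After move 1 (F'): F=GGGG U=WWRR R=YRYR D=OOYY L=OWOW
After move 2 (F'): F=GGGG U=WWYY R=OROR D=WWYY L=OROR
After move 3 (F'): F=GGGG U=WWOO R=WRWR D=RRYY L=OYOY
Query 1: B[1] = B
Query 2: F[1] = G
Query 3: L[0] = O
Query 4: L[1] = Y

Answer: B G O Y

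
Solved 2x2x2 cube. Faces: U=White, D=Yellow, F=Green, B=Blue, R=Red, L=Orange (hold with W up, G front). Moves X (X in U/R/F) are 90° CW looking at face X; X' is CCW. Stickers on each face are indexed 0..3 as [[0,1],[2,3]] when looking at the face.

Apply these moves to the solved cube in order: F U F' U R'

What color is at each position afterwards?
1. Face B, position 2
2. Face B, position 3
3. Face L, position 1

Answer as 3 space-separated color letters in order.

After move 1 (F): F=GGGG U=WWOO R=WRWR D=RRYY L=OYOY
After move 2 (U): U=OWOW F=WRGG R=BBWR B=OYBB L=GGOY
After move 3 (F'): F=RGWG U=OWBW R=RBRR D=GYYY L=GWOO
After move 4 (U): U=BOWW F=RBWG R=OYRR B=GWBB L=RGOO
After move 5 (R'): R=YROR U=BBWG F=ROWW D=GBYG B=YWYB
Query 1: B[2] = Y
Query 2: B[3] = B
Query 3: L[1] = G

Answer: Y B G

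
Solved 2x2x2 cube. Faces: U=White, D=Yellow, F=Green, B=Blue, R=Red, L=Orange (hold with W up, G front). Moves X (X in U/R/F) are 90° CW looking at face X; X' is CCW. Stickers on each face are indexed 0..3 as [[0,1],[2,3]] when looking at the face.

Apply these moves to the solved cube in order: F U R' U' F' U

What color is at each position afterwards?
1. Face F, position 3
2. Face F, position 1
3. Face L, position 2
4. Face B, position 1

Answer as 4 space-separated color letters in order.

After move 1 (F): F=GGGG U=WWOO R=WRWR D=RRYY L=OYOY
After move 2 (U): U=OWOW F=WRGG R=BBWR B=OYBB L=GGOY
After move 3 (R'): R=BRBW U=OBOO F=WWGW D=RRYG B=YYRB
After move 4 (U'): U=BOOO F=GGGW R=WWBW B=BRRB L=YYOY
After move 5 (F'): F=GWGG U=BOWB R=RWRW D=YYYG L=YOOO
After move 6 (U): U=WBBO F=RWGG R=BRRW B=YORB L=GWOO
Query 1: F[3] = G
Query 2: F[1] = W
Query 3: L[2] = O
Query 4: B[1] = O

Answer: G W O O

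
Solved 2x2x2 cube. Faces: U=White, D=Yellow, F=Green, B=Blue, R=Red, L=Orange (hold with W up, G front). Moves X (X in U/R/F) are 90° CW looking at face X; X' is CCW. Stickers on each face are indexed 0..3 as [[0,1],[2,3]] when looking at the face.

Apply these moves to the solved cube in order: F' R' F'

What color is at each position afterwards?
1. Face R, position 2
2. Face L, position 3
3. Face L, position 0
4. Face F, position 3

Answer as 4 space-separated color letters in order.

Answer: O R O G

Derivation:
After move 1 (F'): F=GGGG U=WWRR R=YRYR D=OOYY L=OWOW
After move 2 (R'): R=RRYY U=WBRB F=GWGR D=OGYG B=YBOB
After move 3 (F'): F=WRGG U=WBRY R=GROY D=WWYG L=OBOR
Query 1: R[2] = O
Query 2: L[3] = R
Query 3: L[0] = O
Query 4: F[3] = G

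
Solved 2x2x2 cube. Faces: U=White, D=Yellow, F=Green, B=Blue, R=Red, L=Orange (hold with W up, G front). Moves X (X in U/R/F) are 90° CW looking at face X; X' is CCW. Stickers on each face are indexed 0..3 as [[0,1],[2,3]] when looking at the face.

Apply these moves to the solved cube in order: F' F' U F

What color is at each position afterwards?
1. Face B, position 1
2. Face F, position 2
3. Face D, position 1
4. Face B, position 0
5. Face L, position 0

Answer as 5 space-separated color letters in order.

Answer: R G B O G

Derivation:
After move 1 (F'): F=GGGG U=WWRR R=YRYR D=OOYY L=OWOW
After move 2 (F'): F=GGGG U=WWYY R=OROR D=WWYY L=OROR
After move 3 (U): U=YWYW F=ORGG R=BBOR B=ORBB L=GGOR
After move 4 (F): F=GOGR U=YWRG R=YBWR D=OBYY L=GWOW
Query 1: B[1] = R
Query 2: F[2] = G
Query 3: D[1] = B
Query 4: B[0] = O
Query 5: L[0] = G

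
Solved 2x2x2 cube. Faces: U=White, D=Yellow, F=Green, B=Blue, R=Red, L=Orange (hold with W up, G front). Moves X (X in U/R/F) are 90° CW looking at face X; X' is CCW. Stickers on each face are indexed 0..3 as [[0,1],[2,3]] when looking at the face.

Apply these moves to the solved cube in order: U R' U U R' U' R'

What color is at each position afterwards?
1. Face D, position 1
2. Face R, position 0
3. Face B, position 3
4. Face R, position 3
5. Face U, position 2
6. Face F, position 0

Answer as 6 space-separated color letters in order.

Answer: R W B G O B

Derivation:
After move 1 (U): U=WWWW F=RRGG R=BBRR B=OOBB L=GGOO
After move 2 (R'): R=BRBR U=WBWO F=RWGW D=YRYG B=YOYB
After move 3 (U): U=WWOB F=BRGW R=YOBR B=GGYB L=RWOO
After move 4 (U): U=OWBW F=YOGW R=GGBR B=RWYB L=BROO
After move 5 (R'): R=GRGB U=OYBR F=YWGW D=YOYW B=GWRB
After move 6 (U'): U=YROB F=BRGW R=YWGB B=GRRB L=GWOO
After move 7 (R'): R=WBYG U=YROG F=BRGB D=YRYW B=WROB
Query 1: D[1] = R
Query 2: R[0] = W
Query 3: B[3] = B
Query 4: R[3] = G
Query 5: U[2] = O
Query 6: F[0] = B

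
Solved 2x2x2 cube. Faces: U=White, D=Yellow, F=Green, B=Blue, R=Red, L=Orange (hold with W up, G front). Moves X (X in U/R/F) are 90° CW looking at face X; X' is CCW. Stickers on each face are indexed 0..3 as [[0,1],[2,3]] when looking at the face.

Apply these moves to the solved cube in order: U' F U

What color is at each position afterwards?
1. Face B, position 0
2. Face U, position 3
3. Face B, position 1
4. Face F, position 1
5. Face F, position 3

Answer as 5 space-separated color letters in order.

After move 1 (U'): U=WWWW F=OOGG R=GGRR B=RRBB L=BBOO
After move 2 (F): F=GOGO U=WWOB R=WGWR D=RGYY L=BYOY
After move 3 (U): U=OWBW F=WGGO R=RRWR B=BYBB L=GOOY
Query 1: B[0] = B
Query 2: U[3] = W
Query 3: B[1] = Y
Query 4: F[1] = G
Query 5: F[3] = O

Answer: B W Y G O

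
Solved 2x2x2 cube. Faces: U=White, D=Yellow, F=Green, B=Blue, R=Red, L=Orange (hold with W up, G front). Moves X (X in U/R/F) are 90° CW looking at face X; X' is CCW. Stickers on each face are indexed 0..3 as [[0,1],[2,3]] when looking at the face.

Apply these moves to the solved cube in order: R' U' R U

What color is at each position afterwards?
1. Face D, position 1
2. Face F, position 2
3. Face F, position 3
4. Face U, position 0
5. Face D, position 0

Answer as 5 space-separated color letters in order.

After move 1 (R'): R=RRRR U=WBWB F=GWGW D=YGYG B=YBYB
After move 2 (U'): U=BBWW F=OOGW R=GWRR B=RRYB L=YBOO
After move 3 (R): R=RGRW U=BOWW F=OGGG D=YYYR B=WRBB
After move 4 (U): U=WBWO F=RGGG R=WRRW B=YBBB L=OGOO
Query 1: D[1] = Y
Query 2: F[2] = G
Query 3: F[3] = G
Query 4: U[0] = W
Query 5: D[0] = Y

Answer: Y G G W Y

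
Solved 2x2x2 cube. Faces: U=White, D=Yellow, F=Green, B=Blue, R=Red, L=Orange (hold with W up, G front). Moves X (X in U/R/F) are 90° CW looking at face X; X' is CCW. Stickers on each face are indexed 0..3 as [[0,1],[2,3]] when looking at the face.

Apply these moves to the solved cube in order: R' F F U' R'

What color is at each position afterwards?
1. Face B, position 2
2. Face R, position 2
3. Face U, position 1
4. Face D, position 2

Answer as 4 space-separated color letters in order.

Answer: W W Y Y

Derivation:
After move 1 (R'): R=RRRR U=WBWB F=GWGW D=YGYG B=YBYB
After move 2 (F): F=GGWW U=WBOO R=WRBR D=RRYG L=OYOG
After move 3 (F): F=WGWG U=WBGY R=OROR D=BWYG L=OROR
After move 4 (U'): U=BYWG F=ORWG R=WGOR B=ORYB L=YBOR
After move 5 (R'): R=GRWO U=BYWO F=OYWG D=BRYG B=GRWB
Query 1: B[2] = W
Query 2: R[2] = W
Query 3: U[1] = Y
Query 4: D[2] = Y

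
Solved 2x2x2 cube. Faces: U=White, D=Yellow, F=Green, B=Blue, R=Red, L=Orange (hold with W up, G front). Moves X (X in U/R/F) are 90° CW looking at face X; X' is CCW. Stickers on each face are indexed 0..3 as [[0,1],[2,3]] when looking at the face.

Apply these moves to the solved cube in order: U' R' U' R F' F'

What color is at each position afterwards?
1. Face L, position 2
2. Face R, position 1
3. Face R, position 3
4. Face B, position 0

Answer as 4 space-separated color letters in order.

After move 1 (U'): U=WWWW F=OOGG R=GGRR B=RRBB L=BBOO
After move 2 (R'): R=GRGR U=WBWR F=OWGW D=YOYG B=YRYB
After move 3 (U'): U=BRWW F=BBGW R=OWGR B=GRYB L=YROO
After move 4 (R): R=GORW U=BBWW F=BOGG D=YYYG B=WRRB
After move 5 (F'): F=OGBG U=BBGR R=YOYW D=ROYG L=YWOW
After move 6 (F'): F=GGOB U=BBYY R=OORW D=WWYG L=YROG
Query 1: L[2] = O
Query 2: R[1] = O
Query 3: R[3] = W
Query 4: B[0] = W

Answer: O O W W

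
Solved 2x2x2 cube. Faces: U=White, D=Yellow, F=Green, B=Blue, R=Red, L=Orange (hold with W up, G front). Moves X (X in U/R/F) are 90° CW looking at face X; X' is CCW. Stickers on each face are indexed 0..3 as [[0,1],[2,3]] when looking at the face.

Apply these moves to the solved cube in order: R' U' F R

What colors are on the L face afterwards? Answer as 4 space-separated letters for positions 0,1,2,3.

Answer: Y Y O G

Derivation:
After move 1 (R'): R=RRRR U=WBWB F=GWGW D=YGYG B=YBYB
After move 2 (U'): U=BBWW F=OOGW R=GWRR B=RRYB L=YBOO
After move 3 (F): F=GOWO U=BBOB R=WWWR D=RGYG L=YYOG
After move 4 (R): R=WWRW U=BOOO F=GGWG D=RYYR B=BRBB
Query: L face = YYOG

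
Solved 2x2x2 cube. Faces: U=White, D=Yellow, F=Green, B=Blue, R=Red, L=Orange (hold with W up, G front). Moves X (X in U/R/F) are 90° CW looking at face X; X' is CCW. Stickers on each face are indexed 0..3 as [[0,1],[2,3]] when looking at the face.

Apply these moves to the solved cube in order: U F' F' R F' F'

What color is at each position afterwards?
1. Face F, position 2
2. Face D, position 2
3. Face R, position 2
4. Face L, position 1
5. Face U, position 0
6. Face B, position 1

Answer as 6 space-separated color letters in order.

After move 1 (U): U=WWWW F=RRGG R=BBRR B=OOBB L=GGOO
After move 2 (F'): F=RGRG U=WWBR R=YBYR D=GOYY L=GWOW
After move 3 (F'): F=GGRR U=WWYY R=OBGR D=WWYY L=GROB
After move 4 (R): R=GORB U=WGYR F=GWRY D=WBYO B=YOWB
After move 5 (F'): F=WYGR U=WGGR R=BOWB D=RBYO L=GROY
After move 6 (F'): F=YRWG U=WGBW R=BORB D=RYYO L=GROG
Query 1: F[2] = W
Query 2: D[2] = Y
Query 3: R[2] = R
Query 4: L[1] = R
Query 5: U[0] = W
Query 6: B[1] = O

Answer: W Y R R W O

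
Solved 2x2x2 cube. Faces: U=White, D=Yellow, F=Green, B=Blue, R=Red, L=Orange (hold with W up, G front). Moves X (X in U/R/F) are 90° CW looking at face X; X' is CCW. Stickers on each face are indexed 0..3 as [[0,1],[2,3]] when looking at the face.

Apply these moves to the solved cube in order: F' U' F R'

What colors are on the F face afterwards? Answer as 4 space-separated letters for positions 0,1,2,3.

Answer: G R G B

Derivation:
After move 1 (F'): F=GGGG U=WWRR R=YRYR D=OOYY L=OWOW
After move 2 (U'): U=WRWR F=OWGG R=GGYR B=YRBB L=BBOW
After move 3 (F): F=GOGW U=WRWB R=WGRR D=YGYY L=BOOO
After move 4 (R'): R=GRWR U=WBWY F=GRGB D=YOYW B=YRGB
Query: F face = GRGB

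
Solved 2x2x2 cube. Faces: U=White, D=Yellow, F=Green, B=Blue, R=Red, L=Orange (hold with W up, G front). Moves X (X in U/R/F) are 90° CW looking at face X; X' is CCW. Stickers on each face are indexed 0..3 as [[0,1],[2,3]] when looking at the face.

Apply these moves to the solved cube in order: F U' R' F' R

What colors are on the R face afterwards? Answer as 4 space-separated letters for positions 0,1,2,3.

Answer: R Y W R

Derivation:
After move 1 (F): F=GGGG U=WWOO R=WRWR D=RRYY L=OYOY
After move 2 (U'): U=WOWO F=OYGG R=GGWR B=WRBB L=BBOY
After move 3 (R'): R=GRGW U=WBWW F=OOGO D=RYYG B=YRRB
After move 4 (F'): F=OOOG U=WBGG R=YRRW D=BYYG L=BWOW
After move 5 (R): R=RYWR U=WOGG F=OYOG D=BRYY B=GRBB
Query: R face = RYWR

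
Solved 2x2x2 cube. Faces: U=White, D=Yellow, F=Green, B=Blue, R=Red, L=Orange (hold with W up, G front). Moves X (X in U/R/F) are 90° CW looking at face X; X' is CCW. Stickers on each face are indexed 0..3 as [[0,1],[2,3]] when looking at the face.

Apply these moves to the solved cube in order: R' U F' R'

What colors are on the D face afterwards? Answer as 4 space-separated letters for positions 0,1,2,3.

Answer: W W Y G

Derivation:
After move 1 (R'): R=RRRR U=WBWB F=GWGW D=YGYG B=YBYB
After move 2 (U): U=WWBB F=RRGW R=YBRR B=OOYB L=GWOO
After move 3 (F'): F=RWRG U=WWYR R=GBYR D=WOYG L=GBOB
After move 4 (R'): R=BRGY U=WYYO F=RWRR D=WWYG B=GOOB
Query: D face = WWYG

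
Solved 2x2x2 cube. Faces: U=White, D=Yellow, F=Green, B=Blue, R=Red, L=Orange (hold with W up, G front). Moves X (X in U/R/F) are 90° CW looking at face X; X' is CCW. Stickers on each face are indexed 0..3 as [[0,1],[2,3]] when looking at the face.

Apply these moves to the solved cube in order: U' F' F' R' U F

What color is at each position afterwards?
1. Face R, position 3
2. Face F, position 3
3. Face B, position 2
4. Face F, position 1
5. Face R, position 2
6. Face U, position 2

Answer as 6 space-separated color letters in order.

After move 1 (U'): U=WWWW F=OOGG R=GGRR B=RRBB L=BBOO
After move 2 (F'): F=OGOG U=WWGR R=YGYR D=BOYY L=BWOW
After move 3 (F'): F=GGOO U=WWYY R=OGBR D=WWYY L=BROG
After move 4 (R'): R=GROB U=WBYR F=GWOY D=WGYO B=YRWB
After move 5 (U): U=YWRB F=GROY R=YROB B=BRWB L=GWOG
After move 6 (F): F=OGYR U=YWGW R=RRBB D=OYYO L=GWOG
Query 1: R[3] = B
Query 2: F[3] = R
Query 3: B[2] = W
Query 4: F[1] = G
Query 5: R[2] = B
Query 6: U[2] = G

Answer: B R W G B G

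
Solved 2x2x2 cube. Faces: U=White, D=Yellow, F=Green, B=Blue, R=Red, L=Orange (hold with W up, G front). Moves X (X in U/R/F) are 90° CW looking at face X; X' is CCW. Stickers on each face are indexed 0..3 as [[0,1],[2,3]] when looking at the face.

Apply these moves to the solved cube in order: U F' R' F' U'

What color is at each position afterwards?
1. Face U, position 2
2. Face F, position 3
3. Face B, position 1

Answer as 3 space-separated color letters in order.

Answer: W R R

Derivation:
After move 1 (U): U=WWWW F=RRGG R=BBRR B=OOBB L=GGOO
After move 2 (F'): F=RGRG U=WWBR R=YBYR D=GOYY L=GWOW
After move 3 (R'): R=BRYY U=WBBO F=RWRR D=GGYG B=YOOB
After move 4 (F'): F=WRRR U=WBBY R=GRGY D=WWYG L=GOOB
After move 5 (U'): U=BYWB F=GORR R=WRGY B=GROB L=YOOB
Query 1: U[2] = W
Query 2: F[3] = R
Query 3: B[1] = R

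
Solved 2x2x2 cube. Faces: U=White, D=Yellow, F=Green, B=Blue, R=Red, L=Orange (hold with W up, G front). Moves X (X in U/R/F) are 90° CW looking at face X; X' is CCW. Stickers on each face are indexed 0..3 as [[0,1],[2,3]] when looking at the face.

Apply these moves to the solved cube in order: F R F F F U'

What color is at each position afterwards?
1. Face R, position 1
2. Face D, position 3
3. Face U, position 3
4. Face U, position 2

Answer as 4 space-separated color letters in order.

Answer: Y B W W

Derivation:
After move 1 (F): F=GGGG U=WWOO R=WRWR D=RRYY L=OYOY
After move 2 (R): R=WWRR U=WGOG F=GRGY D=RBYB B=OBWB
After move 3 (F): F=GGYR U=WGYY R=OWGR D=RWYB L=OROB
After move 4 (F): F=YGRG U=WGBR R=YWYR D=GOYB L=OROW
After move 5 (F): F=RYGG U=WGWR R=BWRR D=YYYB L=OGOO
After move 6 (U'): U=GRWW F=OGGG R=RYRR B=BWWB L=OBOO
Query 1: R[1] = Y
Query 2: D[3] = B
Query 3: U[3] = W
Query 4: U[2] = W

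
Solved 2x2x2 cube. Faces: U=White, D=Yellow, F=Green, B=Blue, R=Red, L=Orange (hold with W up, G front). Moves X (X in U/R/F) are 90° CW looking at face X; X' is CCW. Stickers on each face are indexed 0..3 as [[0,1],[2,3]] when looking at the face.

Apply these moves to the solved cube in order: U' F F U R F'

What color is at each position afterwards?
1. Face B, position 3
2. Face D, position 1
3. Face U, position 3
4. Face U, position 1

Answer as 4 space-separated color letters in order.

Answer: B G R G

Derivation:
After move 1 (U'): U=WWWW F=OOGG R=GGRR B=RRBB L=BBOO
After move 2 (F): F=GOGO U=WWOB R=WGWR D=RGYY L=BYOY
After move 3 (F): F=GGOO U=WWYY R=OGBR D=WWYY L=BROG
After move 4 (U): U=YWYW F=OGOO R=RRBR B=BRBB L=GGOG
After move 5 (R): R=BRRR U=YGYO F=OWOY D=WBYB B=WRWB
After move 6 (F'): F=WYOO U=YGBR R=BRWR D=GGYB L=GOOY
Query 1: B[3] = B
Query 2: D[1] = G
Query 3: U[3] = R
Query 4: U[1] = G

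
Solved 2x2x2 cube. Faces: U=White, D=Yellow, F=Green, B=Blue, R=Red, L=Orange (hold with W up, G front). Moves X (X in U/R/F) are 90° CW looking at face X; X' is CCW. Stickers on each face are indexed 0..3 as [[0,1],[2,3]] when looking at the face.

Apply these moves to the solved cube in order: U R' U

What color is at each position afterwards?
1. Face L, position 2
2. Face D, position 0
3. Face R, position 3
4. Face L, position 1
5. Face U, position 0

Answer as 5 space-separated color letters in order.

After move 1 (U): U=WWWW F=RRGG R=BBRR B=OOBB L=GGOO
After move 2 (R'): R=BRBR U=WBWO F=RWGW D=YRYG B=YOYB
After move 3 (U): U=WWOB F=BRGW R=YOBR B=GGYB L=RWOO
Query 1: L[2] = O
Query 2: D[0] = Y
Query 3: R[3] = R
Query 4: L[1] = W
Query 5: U[0] = W

Answer: O Y R W W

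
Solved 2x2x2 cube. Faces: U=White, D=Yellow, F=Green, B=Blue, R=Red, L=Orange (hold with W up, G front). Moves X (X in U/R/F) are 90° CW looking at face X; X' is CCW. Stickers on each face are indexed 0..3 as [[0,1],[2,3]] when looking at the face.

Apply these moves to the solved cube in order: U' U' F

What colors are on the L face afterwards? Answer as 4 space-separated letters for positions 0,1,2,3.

After move 1 (U'): U=WWWW F=OOGG R=GGRR B=RRBB L=BBOO
After move 2 (U'): U=WWWW F=BBGG R=OORR B=GGBB L=RROO
After move 3 (F): F=GBGB U=WWOR R=WOWR D=ROYY L=RYOY
Query: L face = RYOY

Answer: R Y O Y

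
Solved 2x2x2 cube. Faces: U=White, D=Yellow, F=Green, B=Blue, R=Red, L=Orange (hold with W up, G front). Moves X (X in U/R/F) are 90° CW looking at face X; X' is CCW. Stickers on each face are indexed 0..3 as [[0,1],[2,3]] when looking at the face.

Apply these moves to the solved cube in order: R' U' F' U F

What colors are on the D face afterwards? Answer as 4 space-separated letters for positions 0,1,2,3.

After move 1 (R'): R=RRRR U=WBWB F=GWGW D=YGYG B=YBYB
After move 2 (U'): U=BBWW F=OOGW R=GWRR B=RRYB L=YBOO
After move 3 (F'): F=OWOG U=BBGR R=GWYR D=BOYG L=YWOW
After move 4 (U): U=GBRB F=GWOG R=RRYR B=YWYB L=OWOW
After move 5 (F): F=OGGW U=GBWW R=RRBR D=YRYG L=OBOO
Query: D face = YRYG

Answer: Y R Y G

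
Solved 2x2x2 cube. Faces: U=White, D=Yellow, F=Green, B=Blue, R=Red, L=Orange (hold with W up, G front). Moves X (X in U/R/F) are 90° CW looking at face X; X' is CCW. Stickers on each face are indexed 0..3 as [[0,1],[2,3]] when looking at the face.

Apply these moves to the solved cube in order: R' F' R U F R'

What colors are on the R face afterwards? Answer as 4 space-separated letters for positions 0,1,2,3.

After move 1 (R'): R=RRRR U=WBWB F=GWGW D=YGYG B=YBYB
After move 2 (F'): F=WWGG U=WBRR R=GRYR D=OOYG L=OBOW
After move 3 (R): R=YGRR U=WWRG F=WOGG D=OYYY B=RBBB
After move 4 (U): U=RWGW F=YGGG R=RBRR B=OBBB L=WOOW
After move 5 (F): F=GYGG U=RWWO R=GBWR D=RRYY L=WOOY
After move 6 (R'): R=BRGW U=RBWO F=GWGO D=RYYG B=YBRB
Query: R face = BRGW

Answer: B R G W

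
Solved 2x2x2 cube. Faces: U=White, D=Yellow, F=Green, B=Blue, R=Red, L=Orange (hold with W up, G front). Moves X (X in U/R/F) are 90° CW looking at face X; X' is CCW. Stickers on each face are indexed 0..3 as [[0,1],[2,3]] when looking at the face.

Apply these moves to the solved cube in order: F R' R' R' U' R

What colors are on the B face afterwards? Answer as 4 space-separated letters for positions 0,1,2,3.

Answer: O W G B

Derivation:
After move 1 (F): F=GGGG U=WWOO R=WRWR D=RRYY L=OYOY
After move 2 (R'): R=RRWW U=WBOB F=GWGO D=RGYG B=YBRB
After move 3 (R'): R=RWRW U=WROY F=GBGB D=RWYO B=GBGB
After move 4 (R'): R=WWRR U=WGOG F=GRGY D=RBYB B=OBWB
After move 5 (U'): U=GGWO F=OYGY R=GRRR B=WWWB L=OBOY
After move 6 (R): R=RGRR U=GYWY F=OBGB D=RWYW B=OWGB
Query: B face = OWGB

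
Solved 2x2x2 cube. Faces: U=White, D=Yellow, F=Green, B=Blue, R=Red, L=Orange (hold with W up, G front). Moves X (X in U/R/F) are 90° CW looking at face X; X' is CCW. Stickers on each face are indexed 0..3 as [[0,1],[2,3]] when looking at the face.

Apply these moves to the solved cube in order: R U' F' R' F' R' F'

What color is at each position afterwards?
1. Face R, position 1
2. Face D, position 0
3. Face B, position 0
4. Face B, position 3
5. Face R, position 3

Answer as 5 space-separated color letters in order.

Answer: Y R G B B

Derivation:
After move 1 (R): R=RRRR U=WGWG F=GYGY D=YBYB B=WBWB
After move 2 (U'): U=GGWW F=OOGY R=GYRR B=RRWB L=WBOO
After move 3 (F'): F=OYOG U=GGGR R=BYYR D=BOYB L=WWOW
After move 4 (R'): R=YRBY U=GWGR F=OGOR D=BYYG B=BROB
After move 5 (F'): F=GROO U=GWYB R=YRBY D=WWYG L=WROG
After move 6 (R'): R=RYYB U=GOYB F=GWOB D=WRYO B=GRWB
After move 7 (F'): F=WBGO U=GORY R=RYWB D=RGYO L=WBOY
Query 1: R[1] = Y
Query 2: D[0] = R
Query 3: B[0] = G
Query 4: B[3] = B
Query 5: R[3] = B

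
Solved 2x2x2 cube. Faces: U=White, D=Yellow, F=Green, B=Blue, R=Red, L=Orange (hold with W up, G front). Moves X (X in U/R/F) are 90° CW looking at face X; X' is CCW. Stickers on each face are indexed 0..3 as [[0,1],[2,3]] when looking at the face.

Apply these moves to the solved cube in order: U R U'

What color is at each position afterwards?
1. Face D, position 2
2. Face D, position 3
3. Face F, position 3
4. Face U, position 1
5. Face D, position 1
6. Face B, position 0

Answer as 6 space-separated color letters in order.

Answer: Y O Y G B R

Derivation:
After move 1 (U): U=WWWW F=RRGG R=BBRR B=OOBB L=GGOO
After move 2 (R): R=RBRB U=WRWG F=RYGY D=YBYO B=WOWB
After move 3 (U'): U=RGWW F=GGGY R=RYRB B=RBWB L=WOOO
Query 1: D[2] = Y
Query 2: D[3] = O
Query 3: F[3] = Y
Query 4: U[1] = G
Query 5: D[1] = B
Query 6: B[0] = R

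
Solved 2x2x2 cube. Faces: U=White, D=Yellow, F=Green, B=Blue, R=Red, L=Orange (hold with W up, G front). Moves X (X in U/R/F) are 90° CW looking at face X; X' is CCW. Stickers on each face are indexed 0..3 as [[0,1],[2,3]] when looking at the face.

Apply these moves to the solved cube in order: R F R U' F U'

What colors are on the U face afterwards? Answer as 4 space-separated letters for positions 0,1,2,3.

Answer: Y B G B

Derivation:
After move 1 (R): R=RRRR U=WGWG F=GYGY D=YBYB B=WBWB
After move 2 (F): F=GGYY U=WGOO R=WRGR D=RRYB L=OYOB
After move 3 (R): R=GWRR U=WGOY F=GRYB D=RWYW B=OBGB
After move 4 (U'): U=GYWO F=OYYB R=GRRR B=GWGB L=OBOB
After move 5 (F): F=YOBY U=GYBB R=WROR D=RGYW L=OROW
After move 6 (U'): U=YBGB F=ORBY R=YOOR B=WRGB L=GWOW
Query: U face = YBGB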